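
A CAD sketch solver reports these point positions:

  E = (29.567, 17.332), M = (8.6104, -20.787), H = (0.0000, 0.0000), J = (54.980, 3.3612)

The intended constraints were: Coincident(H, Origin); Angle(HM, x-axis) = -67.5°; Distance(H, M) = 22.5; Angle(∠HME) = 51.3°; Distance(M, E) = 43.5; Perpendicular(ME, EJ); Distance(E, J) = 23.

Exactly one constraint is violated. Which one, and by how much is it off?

Distance(E, J) = 23 — off by 6.00.

H = (0.00, 0.00) ✓; HM at -67.50° ✓; |HM| = 22.50 ✓; ∠HME = 51.30° ✓; |ME| = 43.50 ✓; ∠(ME, EJ) = 90.00° ✓; |EJ| = 29.00 ✗.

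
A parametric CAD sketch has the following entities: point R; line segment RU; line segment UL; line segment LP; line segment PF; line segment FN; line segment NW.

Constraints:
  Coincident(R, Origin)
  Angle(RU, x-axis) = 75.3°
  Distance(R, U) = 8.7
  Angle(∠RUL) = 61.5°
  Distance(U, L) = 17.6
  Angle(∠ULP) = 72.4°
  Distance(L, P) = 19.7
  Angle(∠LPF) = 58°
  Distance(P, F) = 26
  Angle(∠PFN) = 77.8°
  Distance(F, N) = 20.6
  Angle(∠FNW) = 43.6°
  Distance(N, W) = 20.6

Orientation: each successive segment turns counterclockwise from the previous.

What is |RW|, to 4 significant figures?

2.634

R is at the origin; RU runs at 75.3° with length 8.7, so U = (2.208, 8.415). ∠RUL = 61.5° gives UL at -166.2° from the x-axis; with |UL| = 17.6, L = (-14.88, 4.217). ∠ULP = 72.4° gives LP at -58.60° from the x-axis; with |LP| = 19.7, P = (-4.620, -12.60). ∠LPF = 58.0° gives PF at 63.40° from the x-axis; with |PF| = 26.0, F = (7.021, 10.65). ∠PFN = 77.8° gives FN at 165.6° from the x-axis; with |FN| = 20.6, N = (-12.93, 15.77). ∠FNW = 43.6° gives NW at -58.00° from the x-axis; with |NW| = 20.6, W = (-2.015, -1.697). Then |RW| = |W − R| = 2.634.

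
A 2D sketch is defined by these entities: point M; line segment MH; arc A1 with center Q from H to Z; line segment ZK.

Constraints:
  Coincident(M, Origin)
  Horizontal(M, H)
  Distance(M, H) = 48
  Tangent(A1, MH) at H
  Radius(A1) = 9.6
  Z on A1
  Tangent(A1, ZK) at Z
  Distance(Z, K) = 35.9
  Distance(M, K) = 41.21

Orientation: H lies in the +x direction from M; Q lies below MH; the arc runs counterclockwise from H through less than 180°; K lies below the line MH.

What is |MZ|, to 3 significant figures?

40.1

M is at the origin; M and H share the same y with |MH| = 48.0 and H on the +x side, so H = (48.0, 0.00). The tangent condition forces QH to be normal to MH, so Q = H + (0, -9.6) = (48.0, -9.60). Since QZ ⟂ ZK (tangency), |QK| = √(9.6² + 35.9²) = 37.2 regardless of where Z sits on A1. So K lies on both circle(M, 41.21) and circle(Q, 37.2); the below-MH intersection is K = (21.2, -35.3). Z is the foot of the tangent from K: Z = (39.8, -4.63).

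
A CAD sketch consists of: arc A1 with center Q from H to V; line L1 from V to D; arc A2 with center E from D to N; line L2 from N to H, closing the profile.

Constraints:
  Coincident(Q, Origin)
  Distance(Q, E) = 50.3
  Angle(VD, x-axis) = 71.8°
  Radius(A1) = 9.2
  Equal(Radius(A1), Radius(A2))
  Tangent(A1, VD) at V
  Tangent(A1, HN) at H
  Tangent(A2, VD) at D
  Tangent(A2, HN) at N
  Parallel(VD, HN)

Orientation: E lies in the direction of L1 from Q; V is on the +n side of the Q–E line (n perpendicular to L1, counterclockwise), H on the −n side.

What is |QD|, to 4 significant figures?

51.13

The slot axis is L1's direction at 71.8°, so u = (cos 71.8°, sin 71.8°) = (0.3123, 0.9500) and n = (−sin 71.8°, cos 71.8°) = (-0.9500, 0.3123). Q is at the origin and E lies 50.3 along u from Q, so E = 50.3·u = (15.71, 47.78). Tangency of A1 to both parallel lines with radius 9.2 puts V and H at Q ± 9.2·n: V = (-8.740, 2.873), H = (8.740, -2.873). Equal radii place D and N the same way about E: D = E + 9.2·n = (6.971, 50.66), N = E − 9.2·n = (24.45, 44.91). Then |QD| = |D − Q| = 51.13.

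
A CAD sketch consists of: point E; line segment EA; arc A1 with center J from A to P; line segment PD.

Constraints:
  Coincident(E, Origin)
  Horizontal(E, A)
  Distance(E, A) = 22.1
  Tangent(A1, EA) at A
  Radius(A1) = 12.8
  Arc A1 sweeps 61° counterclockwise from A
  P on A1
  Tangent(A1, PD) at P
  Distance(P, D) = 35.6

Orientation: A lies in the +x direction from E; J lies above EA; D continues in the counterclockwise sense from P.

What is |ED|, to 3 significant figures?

63.1

E is at the origin; E and A share the same y with |EA| = 22.1 and A on the +x side, so A = (22.1, 0.00). A1 meets EA tangentially, so JA is at right angles to EA, so J = A + (0, 12.8) = (22.1, 12.8). On A1, A sits at bearing -90° from J; a 61° counterclockwise sweep puts P at bearing -29°, so P = J + 12.8·(cos -29°, sin -29°) = (33.3, 6.59). Since A1 is tangent to PD there, JP ⟂ PD, so PD runs along (−sin -29°, cos -29°); with |PD| = 35.6, D = (50.6, 37.7). Then |ED| = |D − E| = 63.1.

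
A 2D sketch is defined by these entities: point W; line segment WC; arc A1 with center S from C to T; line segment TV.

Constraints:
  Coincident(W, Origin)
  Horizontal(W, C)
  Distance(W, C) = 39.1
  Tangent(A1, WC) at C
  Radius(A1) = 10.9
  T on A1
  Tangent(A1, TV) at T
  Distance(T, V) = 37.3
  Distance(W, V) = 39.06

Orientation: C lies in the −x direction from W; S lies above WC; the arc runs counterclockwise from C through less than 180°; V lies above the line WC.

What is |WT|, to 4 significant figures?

30.19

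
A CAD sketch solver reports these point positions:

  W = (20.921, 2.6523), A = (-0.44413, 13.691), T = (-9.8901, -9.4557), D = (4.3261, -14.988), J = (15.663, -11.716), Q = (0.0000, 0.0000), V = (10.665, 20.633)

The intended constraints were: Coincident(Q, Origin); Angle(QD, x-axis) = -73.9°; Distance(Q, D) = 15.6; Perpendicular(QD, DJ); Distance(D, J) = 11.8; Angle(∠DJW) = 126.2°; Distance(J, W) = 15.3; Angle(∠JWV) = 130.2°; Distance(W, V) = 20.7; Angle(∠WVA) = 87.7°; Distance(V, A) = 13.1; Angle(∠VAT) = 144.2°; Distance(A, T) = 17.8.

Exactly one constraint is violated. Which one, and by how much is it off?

Distance(A, T) = 17.8 — off by 7.20.

Q = (0.00, 0.00) ✓; QD at -73.90° ✓; |QD| = 15.60 ✓; ∠(QD, DJ) = 90.00° ✓; |DJ| = 11.80 ✓; ∠DJW = 126.2° ✓; |JW| = 15.30 ✓; ∠JWV = 130.2° ✓; |WV| = 20.70 ✓; ∠WVA = 87.70° ✓; |VA| = 13.10 ✓; ∠VAT = 144.2° ✓; |AT| = 25.00 ✗.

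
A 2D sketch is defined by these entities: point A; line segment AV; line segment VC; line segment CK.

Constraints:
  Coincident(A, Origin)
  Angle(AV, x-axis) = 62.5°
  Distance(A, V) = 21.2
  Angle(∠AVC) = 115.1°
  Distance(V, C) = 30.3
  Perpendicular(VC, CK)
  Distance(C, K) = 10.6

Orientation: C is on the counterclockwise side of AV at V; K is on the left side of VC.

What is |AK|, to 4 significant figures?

40.22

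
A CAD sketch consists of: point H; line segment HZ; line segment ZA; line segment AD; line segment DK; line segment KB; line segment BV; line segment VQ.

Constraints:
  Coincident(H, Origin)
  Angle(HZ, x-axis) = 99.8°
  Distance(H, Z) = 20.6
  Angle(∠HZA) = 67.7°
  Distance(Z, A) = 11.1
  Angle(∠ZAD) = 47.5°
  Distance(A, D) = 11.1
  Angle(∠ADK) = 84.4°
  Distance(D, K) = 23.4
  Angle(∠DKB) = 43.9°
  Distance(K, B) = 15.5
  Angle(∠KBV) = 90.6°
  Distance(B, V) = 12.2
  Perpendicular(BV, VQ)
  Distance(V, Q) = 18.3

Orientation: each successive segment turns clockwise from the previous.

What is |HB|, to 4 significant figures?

27.51

H is at the origin; HZ runs at 99.8° with length 20.6, so Z = (-3.506, 20.30). ∠HZA = 67.7° gives ZA at -12.50° from the x-axis; with |ZA| = 11.1, A = (7.331, 17.90). ∠ZAD = 47.5° gives AD at -145.0° from the x-axis; with |AD| = 11.1, D = (-1.762, 11.53). ∠ADK = 84.4° gives DK at 119.4° from the x-axis; with |DK| = 23.4, K = (-13.25, 31.92). ∠DKB = 43.9° gives KB at -16.70° from the x-axis; with |KB| = 15.5, B = (1.597, 27.46). Then |HB| = |B − H| = 27.51.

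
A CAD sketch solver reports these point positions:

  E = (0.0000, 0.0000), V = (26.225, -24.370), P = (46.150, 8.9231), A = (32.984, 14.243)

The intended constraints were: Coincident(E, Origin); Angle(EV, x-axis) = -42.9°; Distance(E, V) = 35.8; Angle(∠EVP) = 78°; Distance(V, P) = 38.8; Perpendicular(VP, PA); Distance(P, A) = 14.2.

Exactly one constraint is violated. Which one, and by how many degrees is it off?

Perpendicular(VP, PA) — off by 8.90°.

E = (0.00, 0.00) ✓; EV at -42.90° ✓; |EV| = 35.80 ✓; ∠EVP = 78.00° ✓; |VP| = 38.80 ✓; ∠(VP, PA) = 98.90° ✗; |PA| = 14.20 ✓.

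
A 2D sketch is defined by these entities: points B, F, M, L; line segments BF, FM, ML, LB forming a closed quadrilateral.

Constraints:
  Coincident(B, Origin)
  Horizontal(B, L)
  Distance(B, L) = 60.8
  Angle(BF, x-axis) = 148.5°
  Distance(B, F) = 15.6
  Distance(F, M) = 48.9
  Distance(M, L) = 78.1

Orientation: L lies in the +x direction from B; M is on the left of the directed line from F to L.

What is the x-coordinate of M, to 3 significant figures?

4.20

Checks: |FM| = 48.90 ✓; |ML| = 78.10 ✓.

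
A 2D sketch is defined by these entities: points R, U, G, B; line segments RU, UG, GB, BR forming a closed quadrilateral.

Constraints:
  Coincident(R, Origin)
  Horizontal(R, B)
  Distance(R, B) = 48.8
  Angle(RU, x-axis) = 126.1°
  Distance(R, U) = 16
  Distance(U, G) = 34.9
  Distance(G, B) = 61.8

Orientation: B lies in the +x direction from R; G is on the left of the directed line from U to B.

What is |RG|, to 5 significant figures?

44.722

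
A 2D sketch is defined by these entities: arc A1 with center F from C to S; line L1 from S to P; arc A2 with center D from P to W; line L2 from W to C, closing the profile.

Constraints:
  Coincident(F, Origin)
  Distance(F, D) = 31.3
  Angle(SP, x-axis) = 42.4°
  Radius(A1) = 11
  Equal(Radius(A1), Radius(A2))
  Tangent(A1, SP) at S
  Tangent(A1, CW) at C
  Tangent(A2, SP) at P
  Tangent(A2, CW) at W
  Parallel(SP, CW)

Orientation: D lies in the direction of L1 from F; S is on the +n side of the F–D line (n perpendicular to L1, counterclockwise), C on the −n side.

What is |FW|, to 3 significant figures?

33.2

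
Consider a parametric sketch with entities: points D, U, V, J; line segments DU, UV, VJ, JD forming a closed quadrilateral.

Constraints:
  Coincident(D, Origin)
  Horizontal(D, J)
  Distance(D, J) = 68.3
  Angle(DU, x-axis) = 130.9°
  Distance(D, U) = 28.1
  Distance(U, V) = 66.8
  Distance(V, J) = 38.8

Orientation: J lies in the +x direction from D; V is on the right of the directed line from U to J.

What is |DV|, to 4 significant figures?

39.69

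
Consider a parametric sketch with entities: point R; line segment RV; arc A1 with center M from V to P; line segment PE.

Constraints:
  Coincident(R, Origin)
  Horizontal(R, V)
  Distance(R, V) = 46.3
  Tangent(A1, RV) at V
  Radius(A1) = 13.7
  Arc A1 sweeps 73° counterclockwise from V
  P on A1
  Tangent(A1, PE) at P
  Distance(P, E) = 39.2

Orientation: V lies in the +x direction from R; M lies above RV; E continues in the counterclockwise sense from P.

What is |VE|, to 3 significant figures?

53.2

On A1, V sits at bearing -90° from M; a 73° counterclockwise sweep puts P at bearing -17°, so P = M + 13.7·(cos -17°, sin -17°) = (59.4, 9.69). A1 meets PE tangentially, so MP is at right angles to PE, so PE runs along (−sin -17°, cos -17°); with |PE| = 39.2, E = (70.9, 47.2). Then |VE| = |E − V| = 53.2.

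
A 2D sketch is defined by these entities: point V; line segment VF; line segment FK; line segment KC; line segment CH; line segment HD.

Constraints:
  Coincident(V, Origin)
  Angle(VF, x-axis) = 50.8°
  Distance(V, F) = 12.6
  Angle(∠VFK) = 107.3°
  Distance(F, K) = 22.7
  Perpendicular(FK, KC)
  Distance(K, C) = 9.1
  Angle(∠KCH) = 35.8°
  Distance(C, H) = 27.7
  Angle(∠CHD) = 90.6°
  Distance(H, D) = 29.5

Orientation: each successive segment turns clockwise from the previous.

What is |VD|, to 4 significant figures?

54.73

∠KCH = 35.8° gives CH at 103.9° from the x-axis; with |CH| = 27.7, H = (18.98, 19.74). ∠CHD = 90.6° gives HD at 14.50° from the x-axis; with |HD| = 29.5, D = (47.54, 27.13). Then |VD| = |D − V| = 54.73.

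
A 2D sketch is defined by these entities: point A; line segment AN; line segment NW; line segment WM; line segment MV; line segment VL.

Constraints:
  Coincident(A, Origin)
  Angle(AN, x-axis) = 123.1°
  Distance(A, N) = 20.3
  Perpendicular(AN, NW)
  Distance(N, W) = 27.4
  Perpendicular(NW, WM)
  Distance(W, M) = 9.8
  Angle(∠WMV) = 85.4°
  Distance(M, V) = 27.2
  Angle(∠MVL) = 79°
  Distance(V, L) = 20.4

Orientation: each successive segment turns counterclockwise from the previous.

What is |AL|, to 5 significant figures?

32.841

∠WMV = 85.4° gives MV at 37.700° from the x-axis; with |MV| = 27.2, V = (-7.1663, 10.466). ∠MVL = 79.0° gives VL at 138.70° from the x-axis; with |VL| = 20.4, L = (-22.492, 23.930). Then |AL| = |L − A| = 32.841.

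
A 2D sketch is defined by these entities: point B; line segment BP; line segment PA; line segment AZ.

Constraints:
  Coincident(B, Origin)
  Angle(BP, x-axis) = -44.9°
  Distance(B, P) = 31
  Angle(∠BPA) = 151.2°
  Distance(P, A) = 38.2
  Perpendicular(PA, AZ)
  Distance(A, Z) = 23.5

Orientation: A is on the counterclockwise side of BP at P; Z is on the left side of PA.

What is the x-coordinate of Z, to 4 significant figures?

65.18

B is at the origin; BP runs at -44.9° with length 31.0, so P = 31.0·(cos -44.9°, sin -44.9°) = (21.96, -21.88). ∠BPA = 151.2°, so PA runs at -44.9° + (180° − 151.2°) = -16.10° from the x-axis; with |PA| = 38.2, A = P + 38.2·(cos -16.10°, sin -16.10°) = (58.66, -32.48). The perpendicularity gives AZ at right angles to PA; with |AZ| = 23.5 on the left of PA, Z = A + 23.5·(0.2773, 0.9608) = (65.18, -9.897). So Z.x = 65.18.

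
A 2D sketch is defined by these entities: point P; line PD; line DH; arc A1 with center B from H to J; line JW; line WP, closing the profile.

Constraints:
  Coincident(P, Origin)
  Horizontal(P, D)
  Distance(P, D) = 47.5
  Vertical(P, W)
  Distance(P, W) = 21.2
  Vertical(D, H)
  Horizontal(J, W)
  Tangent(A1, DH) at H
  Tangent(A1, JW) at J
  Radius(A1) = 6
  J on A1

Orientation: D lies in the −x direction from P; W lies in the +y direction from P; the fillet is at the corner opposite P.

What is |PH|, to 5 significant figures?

49.873

The virtual corner opposite P is at (-47.500, 21.200). The tangent condition forces BH to be normal to DH and A1 meets JW tangentially, so BJ is at right angles to JW, with radius 6.0, so the center B sits 6.0 in from both sides at B = (-41.500, 15.200). That places the tangent points at H = (-47.500, 15.200) on DH and J = (-41.500, 21.200) on JW. Then |PH| = |H − P| = 49.873.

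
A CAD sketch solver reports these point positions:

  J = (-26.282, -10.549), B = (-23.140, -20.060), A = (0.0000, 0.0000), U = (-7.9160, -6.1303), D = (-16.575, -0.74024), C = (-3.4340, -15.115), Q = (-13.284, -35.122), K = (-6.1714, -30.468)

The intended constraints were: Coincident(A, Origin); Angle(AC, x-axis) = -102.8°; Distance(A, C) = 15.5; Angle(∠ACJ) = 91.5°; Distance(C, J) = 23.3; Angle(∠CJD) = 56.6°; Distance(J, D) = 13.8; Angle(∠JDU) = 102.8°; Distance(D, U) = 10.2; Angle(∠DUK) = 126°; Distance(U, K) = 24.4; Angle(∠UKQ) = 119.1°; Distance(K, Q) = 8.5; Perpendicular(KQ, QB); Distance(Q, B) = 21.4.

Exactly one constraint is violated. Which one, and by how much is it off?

Distance(Q, B) = 21.4 — off by 3.40.

A = (0.00, 0.00) ✓; AC at -102.8° ✓; |AC| = 15.50 ✓; ∠ACJ = 91.50° ✓; |CJ| = 23.30 ✓; ∠CJD = 56.60° ✓; |JD| = 13.80 ✓; ∠JDU = 102.8° ✓; |DU| = 10.20 ✓; ∠DUK = 126.0° ✓; |UK| = 24.40 ✓; ∠UKQ = 119.1° ✓; |KQ| = 8.500 ✓; ∠(KQ, QB) = 90.00° ✓; |QB| = 18.00 ✗.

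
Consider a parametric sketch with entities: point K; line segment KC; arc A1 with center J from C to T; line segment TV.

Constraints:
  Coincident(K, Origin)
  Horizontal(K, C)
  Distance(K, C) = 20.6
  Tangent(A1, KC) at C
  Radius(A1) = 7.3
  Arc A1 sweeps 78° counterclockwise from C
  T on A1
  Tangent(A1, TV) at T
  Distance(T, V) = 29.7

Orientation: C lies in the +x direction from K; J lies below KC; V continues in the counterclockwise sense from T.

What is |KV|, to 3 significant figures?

35.6

K is at the origin; K and C share the same y with |KC| = 20.6 and C on the +x side, so C = (20.6, 0.00). Since A1 is tangent to KC there, JC ⟂ KC, so J = C + (0, -7.3) = (20.6, -7.30). On A1, C sits at bearing 90° from J; a 78° counterclockwise sweep puts T at bearing 168°, so T = J + 7.3·(cos 168°, sin 168°) = (13.5, -5.78). Tangency of A1 to TV means the radius JT is perpendicular to TV, so TV runs along (−sin 168°, cos 168°); with |TV| = 29.7, V = (7.28, -34.8). Then |KV| = |V − K| = 35.6.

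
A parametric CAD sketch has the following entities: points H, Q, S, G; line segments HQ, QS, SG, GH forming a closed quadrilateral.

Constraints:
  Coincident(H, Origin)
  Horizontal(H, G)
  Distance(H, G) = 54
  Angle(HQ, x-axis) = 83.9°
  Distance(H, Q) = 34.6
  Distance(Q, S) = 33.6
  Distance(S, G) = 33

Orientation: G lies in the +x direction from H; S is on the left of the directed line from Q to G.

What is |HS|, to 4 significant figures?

46.20

H is at the origin; HG is horizontal with |HG| = 54.0 and G in +x, so G = (54.0, 0). HQ runs at 83.9° with |HQ| = 34.6, so Q = (3.677, 34.40). S is determined by |QS| = 33.6 and |SG| = 33.0 together: it lies at the intersection of circle(Q, 33.6) and circle(G, 33.0). With |QG| = 60.96, the foot of the radical line on QG is 30.81 from Q and the perpendicular offset is √(33.6² − 30.81²) = 13.41. Taking the left-of-QG solution: S = (36.68, 28.09).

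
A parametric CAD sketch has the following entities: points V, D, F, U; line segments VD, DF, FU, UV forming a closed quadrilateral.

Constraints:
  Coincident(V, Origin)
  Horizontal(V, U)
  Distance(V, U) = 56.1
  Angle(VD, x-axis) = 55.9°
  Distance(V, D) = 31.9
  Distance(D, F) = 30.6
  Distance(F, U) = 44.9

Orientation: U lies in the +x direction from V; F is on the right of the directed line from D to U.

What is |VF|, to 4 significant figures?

11.86

Checks: |DF| = 30.60 ✓; |FU| = 44.90 ✓.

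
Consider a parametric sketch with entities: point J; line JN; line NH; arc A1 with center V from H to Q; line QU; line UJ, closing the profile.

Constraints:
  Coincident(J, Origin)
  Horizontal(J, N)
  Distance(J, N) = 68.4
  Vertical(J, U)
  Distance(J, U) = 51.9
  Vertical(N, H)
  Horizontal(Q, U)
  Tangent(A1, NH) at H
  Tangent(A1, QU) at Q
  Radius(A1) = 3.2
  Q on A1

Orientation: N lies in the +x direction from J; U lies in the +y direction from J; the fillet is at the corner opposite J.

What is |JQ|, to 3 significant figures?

83.3

J is at the origin; J and N share the same y with |JN| = 68.4 and N on the +x side, so N = (68.4, 0.00). JU is vertical with |JU| = 51.9 and U on the +y side, so U = (0.00, 51.9). The virtual corner opposite J is at (68.4, 51.9). The tangent condition forces VH to be normal to NH and the tangent condition forces VQ to be normal to QU, with radius 3.2, so the center V sits 3.2 in from both sides at V = (65.2, 48.7). That places the tangent points at H = (68.4, 48.7) on NH and Q = (65.2, 51.9) on QU. Then |JQ| = |Q − J| = 83.3.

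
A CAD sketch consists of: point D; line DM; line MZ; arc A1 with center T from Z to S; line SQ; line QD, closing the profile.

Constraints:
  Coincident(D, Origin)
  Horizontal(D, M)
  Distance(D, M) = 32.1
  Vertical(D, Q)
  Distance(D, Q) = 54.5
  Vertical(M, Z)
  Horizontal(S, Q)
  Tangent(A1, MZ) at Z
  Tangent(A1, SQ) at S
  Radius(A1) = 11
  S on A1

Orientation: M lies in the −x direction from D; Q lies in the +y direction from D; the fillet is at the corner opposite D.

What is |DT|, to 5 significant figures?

48.347

D is at the origin; D and M share the same y with |DM| = 32.1 and M on the −x side, so M = (-32.100, 0.0000). DQ is vertical with |DQ| = 54.5 and Q on the +y side, so Q = (0.0000, 54.500). The virtual corner opposite D is at (-32.100, 54.500). Tangency of A1 to MZ means the radius TZ is perpendicular to MZ and since A1 is tangent to SQ there, TS ⟂ SQ, with radius 11.0, so the center T sits 11.0 in from both sides at T = (-21.100, 43.500). Then |DT| = |T − D| = 48.347.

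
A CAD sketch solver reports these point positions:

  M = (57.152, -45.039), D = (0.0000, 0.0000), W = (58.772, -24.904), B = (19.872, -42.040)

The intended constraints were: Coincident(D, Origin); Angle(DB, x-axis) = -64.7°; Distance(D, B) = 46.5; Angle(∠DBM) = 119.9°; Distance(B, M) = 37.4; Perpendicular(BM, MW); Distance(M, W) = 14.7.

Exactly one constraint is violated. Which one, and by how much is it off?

Distance(M, W) = 14.7 — off by 5.50.

D = (0.00, 0.00) ✓; DB at -64.70° ✓; |DB| = 46.50 ✓; ∠DBM = 119.9° ✓; |BM| = 37.40 ✓; ∠(BM, MW) = 90.00° ✓; |MW| = 20.20 ✗.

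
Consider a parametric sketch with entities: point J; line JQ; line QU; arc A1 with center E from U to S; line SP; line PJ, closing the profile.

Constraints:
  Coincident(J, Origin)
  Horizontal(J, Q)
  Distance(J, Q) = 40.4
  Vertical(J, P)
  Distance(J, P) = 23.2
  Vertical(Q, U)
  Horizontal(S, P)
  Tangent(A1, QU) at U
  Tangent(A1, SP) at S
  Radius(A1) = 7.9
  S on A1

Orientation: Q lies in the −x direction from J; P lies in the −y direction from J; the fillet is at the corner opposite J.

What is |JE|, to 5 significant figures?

35.921

J is at the origin; JQ is horizontal with |JQ| = 40.4 and Q on the −x side, so Q = (-40.400, 0.0000). JP is vertical with |JP| = 23.2 and P on the −y side, so P = (0.0000, -23.200). The virtual corner opposite J is at (-40.400, -23.200). The tangent condition forces EU to be normal to QU and A1 meets SP tangentially, so ES is at right angles to SP, with radius 7.9, so the center E sits 7.9 in from both sides at E = (-32.500, -15.300). Then |JE| = |E − J| = 35.921.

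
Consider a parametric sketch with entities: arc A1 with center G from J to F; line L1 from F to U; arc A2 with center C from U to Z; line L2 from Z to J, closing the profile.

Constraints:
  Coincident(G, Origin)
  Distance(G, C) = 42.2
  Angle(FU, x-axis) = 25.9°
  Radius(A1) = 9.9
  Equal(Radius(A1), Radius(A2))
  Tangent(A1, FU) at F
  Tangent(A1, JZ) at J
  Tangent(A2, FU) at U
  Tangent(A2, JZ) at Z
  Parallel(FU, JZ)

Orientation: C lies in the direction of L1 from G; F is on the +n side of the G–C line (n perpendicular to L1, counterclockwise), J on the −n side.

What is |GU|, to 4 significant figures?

43.35

The slot axis is L1's direction at 25.9°, so u = (cos 25.9°, sin 25.9°) = (0.8996, 0.4368) and n = (−sin 25.9°, cos 25.9°) = (-0.4368, 0.8996). G is at the origin and C lies 42.2 along u from G, so C = 42.2·u = (37.96, 18.43). Tangency of A1 to both parallel lines with radius 9.9 puts F and J at G ± 9.9·n: F = (-4.324, 8.906), J = (4.324, -8.906). Equal radii place U and Z the same way about C: U = C + 9.9·n = (33.64, 27.34), Z = C − 9.9·n = (42.29, 9.527). Then |GU| = |U − G| = 43.35.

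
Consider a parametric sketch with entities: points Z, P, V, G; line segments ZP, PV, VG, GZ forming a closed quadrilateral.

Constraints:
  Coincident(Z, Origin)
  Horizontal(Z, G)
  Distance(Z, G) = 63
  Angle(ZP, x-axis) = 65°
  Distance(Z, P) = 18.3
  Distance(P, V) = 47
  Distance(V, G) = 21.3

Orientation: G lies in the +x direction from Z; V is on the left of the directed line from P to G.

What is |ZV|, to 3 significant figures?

58.0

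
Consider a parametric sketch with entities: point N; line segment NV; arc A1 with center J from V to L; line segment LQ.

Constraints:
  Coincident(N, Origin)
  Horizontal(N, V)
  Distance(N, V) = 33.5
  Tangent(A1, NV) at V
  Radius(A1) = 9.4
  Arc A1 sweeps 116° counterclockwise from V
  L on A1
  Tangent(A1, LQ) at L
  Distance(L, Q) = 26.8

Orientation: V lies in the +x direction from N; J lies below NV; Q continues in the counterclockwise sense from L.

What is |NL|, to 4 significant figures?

28.47

N is at the origin; N and V share the same y with |NV| = 33.5 and V on the +x side, so V = (33.50, 0.000). Tangency of A1 to NV means the radius JV is perpendicular to NV, so J = V + (0, -9.4) = (33.50, -9.400). On A1, V sits at bearing 90° from J; a 116° counterclockwise sweep puts L at bearing 206°, so L = J + 9.4·(cos 206°, sin 206°) = (25.05, -13.52). Then |NL| = |L − N| = 28.47.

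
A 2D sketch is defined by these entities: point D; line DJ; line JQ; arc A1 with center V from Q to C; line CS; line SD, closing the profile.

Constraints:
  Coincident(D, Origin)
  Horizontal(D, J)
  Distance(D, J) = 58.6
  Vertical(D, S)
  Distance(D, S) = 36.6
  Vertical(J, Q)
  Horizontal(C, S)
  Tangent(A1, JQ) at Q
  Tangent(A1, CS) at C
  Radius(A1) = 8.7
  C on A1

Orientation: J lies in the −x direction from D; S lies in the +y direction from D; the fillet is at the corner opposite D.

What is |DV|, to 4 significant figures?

57.17

D is at the origin; D and J share the same y with |DJ| = 58.6 and J on the −x side, so J = (-58.60, 0.000). D and S share the same x with |DS| = 36.6 and S on the +y side, so S = (0.000, 36.60). The virtual corner opposite D is at (-58.60, 36.60). Since A1 is tangent to JQ there, VQ ⟂ JQ and tangency of A1 to CS means the radius VC is perpendicular to CS, with radius 8.7, so the center V sits 8.7 in from both sides at V = (-49.90, 27.90). Then |DV| = |V − D| = 57.17.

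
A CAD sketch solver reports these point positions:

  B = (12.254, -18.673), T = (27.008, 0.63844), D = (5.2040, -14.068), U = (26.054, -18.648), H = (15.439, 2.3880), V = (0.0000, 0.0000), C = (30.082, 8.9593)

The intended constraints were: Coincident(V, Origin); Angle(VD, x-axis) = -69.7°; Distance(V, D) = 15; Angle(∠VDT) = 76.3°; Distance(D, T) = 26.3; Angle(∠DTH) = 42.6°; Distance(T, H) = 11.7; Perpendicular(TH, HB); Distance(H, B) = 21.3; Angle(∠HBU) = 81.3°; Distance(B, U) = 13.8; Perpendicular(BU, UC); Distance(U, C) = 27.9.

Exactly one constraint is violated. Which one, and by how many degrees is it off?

Perpendicular(BU, UC) — off by 8.40°.

V = (0.00, 0.00) ✓; VD at -69.70° ✓; |VD| = 15.00 ✓; ∠VDT = 76.30° ✓; |DT| = 26.30 ✓; ∠DTH = 42.60° ✓; |TH| = 11.70 ✓; ∠(TH, HB) = 90.00° ✓; |HB| = 21.30 ✓; ∠HBU = 81.30° ✓; |BU| = 13.80 ✓; ∠(BU, UC) = 81.60° ✗; |UC| = 27.90 ✓.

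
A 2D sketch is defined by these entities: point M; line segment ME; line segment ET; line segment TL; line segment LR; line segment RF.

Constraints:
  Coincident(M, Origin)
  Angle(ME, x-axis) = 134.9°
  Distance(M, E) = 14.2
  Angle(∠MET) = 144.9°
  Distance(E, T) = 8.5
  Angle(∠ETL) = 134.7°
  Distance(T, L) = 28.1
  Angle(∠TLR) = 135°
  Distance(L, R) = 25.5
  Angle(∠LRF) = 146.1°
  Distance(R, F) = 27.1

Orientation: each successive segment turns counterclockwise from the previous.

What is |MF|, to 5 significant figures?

64.558

∠TLR = 135.0° gives LR at -99.700° from the x-axis; with |LR| = 25.5, R = (-45.624, -29.839). ∠LRF = 146.1° gives RF at -65.800° from the x-axis; with |RF| = 27.1, F = (-34.515, -54.557). Then |MF| = |F − M| = 64.558.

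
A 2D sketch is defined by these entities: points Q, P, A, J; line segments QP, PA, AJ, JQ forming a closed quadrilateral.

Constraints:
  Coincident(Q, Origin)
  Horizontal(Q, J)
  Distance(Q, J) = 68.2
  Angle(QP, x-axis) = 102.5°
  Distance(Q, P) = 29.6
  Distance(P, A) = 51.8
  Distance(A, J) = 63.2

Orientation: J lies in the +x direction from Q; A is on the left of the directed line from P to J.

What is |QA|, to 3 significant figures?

67.3

Checks: QP at 102.5° ✓; |PA| = 51.80 ✓; |AJ| = 63.20 ✓.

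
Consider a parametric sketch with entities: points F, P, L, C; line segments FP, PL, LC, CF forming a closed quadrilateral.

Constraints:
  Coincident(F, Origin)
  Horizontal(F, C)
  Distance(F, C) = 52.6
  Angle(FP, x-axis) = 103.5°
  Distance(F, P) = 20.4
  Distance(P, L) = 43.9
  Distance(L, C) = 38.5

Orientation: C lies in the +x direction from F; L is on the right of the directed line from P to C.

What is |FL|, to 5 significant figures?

25.337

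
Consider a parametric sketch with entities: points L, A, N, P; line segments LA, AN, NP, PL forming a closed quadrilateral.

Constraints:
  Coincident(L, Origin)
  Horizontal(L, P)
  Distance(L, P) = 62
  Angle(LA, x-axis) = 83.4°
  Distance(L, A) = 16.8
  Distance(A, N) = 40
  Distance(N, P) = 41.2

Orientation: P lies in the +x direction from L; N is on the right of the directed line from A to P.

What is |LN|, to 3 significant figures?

29.3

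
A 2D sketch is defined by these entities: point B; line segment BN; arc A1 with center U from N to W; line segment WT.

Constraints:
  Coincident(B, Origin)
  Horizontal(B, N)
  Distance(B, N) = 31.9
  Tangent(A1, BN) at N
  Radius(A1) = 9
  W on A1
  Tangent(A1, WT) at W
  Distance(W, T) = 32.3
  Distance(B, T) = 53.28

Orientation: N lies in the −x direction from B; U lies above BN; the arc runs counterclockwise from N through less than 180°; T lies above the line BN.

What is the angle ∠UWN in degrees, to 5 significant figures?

37.050°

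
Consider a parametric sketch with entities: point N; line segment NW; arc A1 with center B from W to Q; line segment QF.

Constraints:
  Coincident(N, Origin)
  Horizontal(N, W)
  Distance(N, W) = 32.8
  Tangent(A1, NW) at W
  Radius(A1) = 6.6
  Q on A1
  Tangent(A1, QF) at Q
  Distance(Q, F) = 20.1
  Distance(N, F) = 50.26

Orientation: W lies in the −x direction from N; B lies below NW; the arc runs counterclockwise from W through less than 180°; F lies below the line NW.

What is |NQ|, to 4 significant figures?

39.56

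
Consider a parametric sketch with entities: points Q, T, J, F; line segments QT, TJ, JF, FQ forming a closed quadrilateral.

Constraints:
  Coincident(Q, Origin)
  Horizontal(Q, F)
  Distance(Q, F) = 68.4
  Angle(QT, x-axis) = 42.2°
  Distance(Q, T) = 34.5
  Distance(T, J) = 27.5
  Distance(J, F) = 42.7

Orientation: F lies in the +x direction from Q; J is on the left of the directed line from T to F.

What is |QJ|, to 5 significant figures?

61.778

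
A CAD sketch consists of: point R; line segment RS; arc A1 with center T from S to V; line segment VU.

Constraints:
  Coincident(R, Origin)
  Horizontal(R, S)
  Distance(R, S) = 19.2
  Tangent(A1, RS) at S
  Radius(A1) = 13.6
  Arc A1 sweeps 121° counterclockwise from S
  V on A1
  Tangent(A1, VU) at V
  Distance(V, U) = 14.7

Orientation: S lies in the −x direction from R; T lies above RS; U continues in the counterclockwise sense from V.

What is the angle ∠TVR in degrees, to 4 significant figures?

79.11°

Tangency of A1 to RS means the radius TS is perpendicular to RS, so T = S + (0, 13.6) = (-19.20, 13.60). On A1, S sits at bearing -90° from T; a 121° counterclockwise sweep puts V at bearing 31°, so V = T + 13.6·(cos 31°, sin 31°) = (-7.543, 20.60). Then cos ∠TVR = VT·VR / (|VT||VR|), giving 79.11°.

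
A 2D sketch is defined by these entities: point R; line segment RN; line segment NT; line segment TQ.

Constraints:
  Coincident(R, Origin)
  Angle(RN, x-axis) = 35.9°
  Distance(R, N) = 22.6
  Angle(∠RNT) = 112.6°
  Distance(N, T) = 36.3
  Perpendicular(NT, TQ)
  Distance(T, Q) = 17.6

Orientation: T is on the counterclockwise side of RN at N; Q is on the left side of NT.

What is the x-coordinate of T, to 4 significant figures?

9.956

R is at the origin; RN runs at 35.9° with length 22.6, so N = 22.6·(cos 35.9°, sin 35.9°) = (18.31, 13.25). ∠RNT = 112.6°, so NT runs at 35.9° + (180° − 112.6°) = 103.3° from the x-axis; with |NT| = 36.3, T = N + 36.3·(cos 103.3°, sin 103.3°) = (9.956, 48.58). So T.x = 9.956.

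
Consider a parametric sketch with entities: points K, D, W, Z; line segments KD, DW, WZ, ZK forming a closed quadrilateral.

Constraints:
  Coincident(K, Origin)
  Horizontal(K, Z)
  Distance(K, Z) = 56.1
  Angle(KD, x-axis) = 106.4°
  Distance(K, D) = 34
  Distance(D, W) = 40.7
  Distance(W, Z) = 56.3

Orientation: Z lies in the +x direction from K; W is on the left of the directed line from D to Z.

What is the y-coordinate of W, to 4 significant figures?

48.67

Checks: |DW| = 40.70 ✓; |WZ| = 56.30 ✓.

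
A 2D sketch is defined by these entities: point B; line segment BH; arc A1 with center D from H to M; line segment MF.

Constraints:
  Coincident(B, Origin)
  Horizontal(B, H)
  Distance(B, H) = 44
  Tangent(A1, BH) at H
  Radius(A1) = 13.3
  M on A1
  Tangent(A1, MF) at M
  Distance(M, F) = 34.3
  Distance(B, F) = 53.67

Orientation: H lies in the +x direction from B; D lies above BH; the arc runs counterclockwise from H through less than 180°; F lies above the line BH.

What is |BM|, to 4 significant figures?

57.76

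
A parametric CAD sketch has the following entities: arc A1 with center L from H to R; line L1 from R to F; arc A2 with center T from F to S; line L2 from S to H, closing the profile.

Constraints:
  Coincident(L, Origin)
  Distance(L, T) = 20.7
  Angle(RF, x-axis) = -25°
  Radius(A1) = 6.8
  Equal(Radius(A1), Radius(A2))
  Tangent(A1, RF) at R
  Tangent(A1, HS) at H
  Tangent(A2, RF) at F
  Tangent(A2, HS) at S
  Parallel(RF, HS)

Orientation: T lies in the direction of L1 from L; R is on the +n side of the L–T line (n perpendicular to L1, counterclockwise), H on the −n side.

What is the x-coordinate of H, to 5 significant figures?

-2.8738

L is at the origin and T lies 20.7 along u from L, so T = 20.7·u = (18.761, -8.7482). Tangency of A1 to both parallel lines with radius 6.8 puts R and H at L ± 6.8·n: R = (2.8738, 6.1629), H = (-2.8738, -6.1629). So H.x = -2.8738.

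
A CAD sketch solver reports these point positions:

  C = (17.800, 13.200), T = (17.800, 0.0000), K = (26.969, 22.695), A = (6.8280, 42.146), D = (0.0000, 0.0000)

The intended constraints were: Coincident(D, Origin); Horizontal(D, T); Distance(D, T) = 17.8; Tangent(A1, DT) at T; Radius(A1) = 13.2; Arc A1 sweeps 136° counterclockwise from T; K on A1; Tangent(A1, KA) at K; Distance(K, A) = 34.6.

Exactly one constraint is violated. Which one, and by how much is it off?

Distance(K, A) = 34.6 — off by 6.60.

D = (0.00, 0.00) ✓; D.y = 0.00, T.y = 0.00 ✓; |DT| = 17.80 ✓; ∠(CT, TD) = 90.00° ✓; |CT| = 13.20 ✓; bearing(C→K) − bearing(C→T) = 136.0° ✓; |CK| = 13.20 ✓; ∠(CK, KA) = 90.00° ✓; |KA| = 28.00 ✗.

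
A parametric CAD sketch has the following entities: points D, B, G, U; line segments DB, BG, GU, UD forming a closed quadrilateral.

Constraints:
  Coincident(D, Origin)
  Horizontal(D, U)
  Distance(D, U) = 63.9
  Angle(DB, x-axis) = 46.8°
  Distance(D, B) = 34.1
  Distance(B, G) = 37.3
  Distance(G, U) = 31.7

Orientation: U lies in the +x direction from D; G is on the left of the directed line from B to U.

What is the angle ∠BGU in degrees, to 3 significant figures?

86.8°

D is at the origin; D and U share the same y with |DU| = 63.9 and U in +x, so U = (63.9, 0). DB runs at 46.8° with |DB| = 34.1, so B = (23.3, 24.9). G is determined by |BG| = 37.3 and |GU| = 31.7 together: it lies at the intersection of circle(B, 37.3) and circle(U, 31.7). With |BU| = 47.6, the foot of the radical line on BU is 27.8 from B and the perpendicular offset is √(37.3² − 27.8²) = 24.8. Taking the left-of-BU solution: G = (60.1, 31.5).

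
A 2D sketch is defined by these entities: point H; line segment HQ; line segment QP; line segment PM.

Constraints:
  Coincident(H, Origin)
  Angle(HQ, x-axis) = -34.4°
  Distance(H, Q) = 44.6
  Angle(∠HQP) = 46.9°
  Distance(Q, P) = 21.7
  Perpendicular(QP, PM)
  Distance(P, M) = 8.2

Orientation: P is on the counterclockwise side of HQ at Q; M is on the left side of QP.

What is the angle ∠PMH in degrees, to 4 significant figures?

160.2°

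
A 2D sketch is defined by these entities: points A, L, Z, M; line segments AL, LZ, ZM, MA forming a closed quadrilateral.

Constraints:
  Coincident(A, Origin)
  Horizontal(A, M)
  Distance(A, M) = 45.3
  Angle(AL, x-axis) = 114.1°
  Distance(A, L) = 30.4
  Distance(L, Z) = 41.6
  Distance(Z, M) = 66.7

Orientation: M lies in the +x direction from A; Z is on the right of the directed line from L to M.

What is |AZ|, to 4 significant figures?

24.01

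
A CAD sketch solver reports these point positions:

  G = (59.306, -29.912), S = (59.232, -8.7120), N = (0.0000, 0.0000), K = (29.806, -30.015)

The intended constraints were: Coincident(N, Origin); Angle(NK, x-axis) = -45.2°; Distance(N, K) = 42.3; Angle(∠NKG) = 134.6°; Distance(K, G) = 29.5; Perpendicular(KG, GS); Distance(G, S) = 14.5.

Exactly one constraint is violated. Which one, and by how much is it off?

Distance(G, S) = 14.5 — off by 6.70.

N = (0.00, 0.00) ✓; NK at -45.20° ✓; |NK| = 42.30 ✓; ∠NKG = 134.6° ✓; |KG| = 29.50 ✓; ∠(KG, GS) = 90.00° ✓; |GS| = 21.20 ✗.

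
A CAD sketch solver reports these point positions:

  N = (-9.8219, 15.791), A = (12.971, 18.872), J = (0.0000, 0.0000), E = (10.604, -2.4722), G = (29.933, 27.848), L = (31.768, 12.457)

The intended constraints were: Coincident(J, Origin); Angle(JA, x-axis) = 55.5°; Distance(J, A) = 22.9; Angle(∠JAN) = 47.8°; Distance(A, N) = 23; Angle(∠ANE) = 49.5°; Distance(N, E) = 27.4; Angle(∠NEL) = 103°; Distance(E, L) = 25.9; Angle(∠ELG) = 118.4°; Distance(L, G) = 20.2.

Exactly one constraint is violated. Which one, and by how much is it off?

Distance(L, G) = 20.2 — off by 4.70.

J = (0.00, 0.00) ✓; JA at 55.50° ✓; |JA| = 22.90 ✓; ∠JAN = 47.80° ✓; |AN| = 23.00 ✓; ∠ANE = 49.50° ✓; |NE| = 27.40 ✓; ∠NEL = 103.0° ✓; |EL| = 25.90 ✓; ∠ELG = 118.4° ✓; |LG| = 15.50 ✗.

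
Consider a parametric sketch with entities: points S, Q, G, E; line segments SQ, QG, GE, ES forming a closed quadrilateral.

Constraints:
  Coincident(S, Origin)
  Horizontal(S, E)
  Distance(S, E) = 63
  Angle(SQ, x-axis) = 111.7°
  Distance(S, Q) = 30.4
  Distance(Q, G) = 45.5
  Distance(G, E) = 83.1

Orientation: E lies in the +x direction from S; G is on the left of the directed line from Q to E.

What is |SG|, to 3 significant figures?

67.9

S is at the origin; S and E share the same y with |SE| = 63.0 and E in +x, so E = (63.0, 0). SQ runs at 111.7° with |SQ| = 30.4, so Q = (-11.2, 28.2). G is determined by |QG| = 45.5 and |GE| = 83.1 together: it lies at the intersection of circle(Q, 45.5) and circle(E, 83.1). With |QE| = 79.4, the foot of the radical line on QE is 9.28 from Q and the perpendicular offset is √(45.5² − 9.28²) = 44.5. Taking the left-of-QE solution: G = (13.3, 66.6).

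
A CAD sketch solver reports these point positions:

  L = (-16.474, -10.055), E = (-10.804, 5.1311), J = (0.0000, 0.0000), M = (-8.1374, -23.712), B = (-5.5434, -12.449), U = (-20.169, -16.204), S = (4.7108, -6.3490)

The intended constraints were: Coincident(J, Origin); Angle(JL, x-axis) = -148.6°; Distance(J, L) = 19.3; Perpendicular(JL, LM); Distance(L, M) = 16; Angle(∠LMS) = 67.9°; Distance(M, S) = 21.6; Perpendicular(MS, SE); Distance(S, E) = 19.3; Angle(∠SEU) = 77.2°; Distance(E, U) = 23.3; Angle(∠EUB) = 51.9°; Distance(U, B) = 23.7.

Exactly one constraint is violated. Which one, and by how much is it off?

Distance(U, B) = 23.7 — off by 8.60.

J = (0.00, 0.00) ✓; JL at -148.6° ✓; |JL| = 19.30 ✓; ∠(JL, LM) = 90.00° ✓; |LM| = 16.00 ✓; ∠LMS = 67.90° ✓; |MS| = 21.60 ✓; ∠(MS, SE) = 90.00° ✓; |SE| = 19.30 ✓; ∠SEU = 77.20° ✓; |EU| = 23.30 ✓; ∠EUB = 51.90° ✓; |UB| = 15.10 ✗.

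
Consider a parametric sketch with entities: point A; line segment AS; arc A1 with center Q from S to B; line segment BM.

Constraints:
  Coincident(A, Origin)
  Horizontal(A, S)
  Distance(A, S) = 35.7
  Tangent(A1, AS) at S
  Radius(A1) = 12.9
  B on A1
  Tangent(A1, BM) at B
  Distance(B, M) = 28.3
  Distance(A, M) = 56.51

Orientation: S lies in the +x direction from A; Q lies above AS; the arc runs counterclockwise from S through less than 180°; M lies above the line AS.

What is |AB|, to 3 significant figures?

50.8

A is at the origin; A and S share the same y with |AS| = 35.7 and S on the +x side, so S = (35.7, 0.00). Tangency of A1 to AS means the radius QS is perpendicular to AS, so Q = S + (0, 12.9) = (35.7, 12.9). Since QB ⟂ BM (tangency), |QM| = √(12.9² + 28.3²) = 31.1 regardless of where B sits on A1. So M lies on both circle(A, 56.51) and circle(Q, 31.1); the above-AS intersection is M = (35.5, 44.0). B is the foot of the tangent from M: B = (47.4, 18.3).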